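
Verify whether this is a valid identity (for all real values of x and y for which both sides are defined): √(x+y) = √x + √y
Claim: √(x+y) = √x + √y.
Test a specific point where both sides are defined: x = 3, y = 1/2.
LHS = √(x+y) ≈ 1.8708
RHS = √x + √y ≈ 2.4392
Since 1.8708 ≠ 2.4392, the equation fails at this point, so it cannot hold for all real values of x and y for which both sides are defined.
Squaring the right side gives x + 2√(xy) + y, not x + y.

Conclusion: No, this is NOT an identity.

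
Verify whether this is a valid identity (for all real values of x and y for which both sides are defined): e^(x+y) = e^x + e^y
Claim: e^(x+y) = e^x + e^y.
Test a specific point where both sides are defined: x = 1/2, y = -3.
LHS = e^(x+y) ≈ 0.0821
RHS = e^x + e^y ≈ 1.6985
Since 0.0821 ≠ 1.6985, the equation fails at this point, so it cannot hold for all real values of x and y for which both sides are defined.
The correct rule is e^(x+y) = e^x · e^y (a product, not a sum).

Conclusion: No, this is NOT an identity.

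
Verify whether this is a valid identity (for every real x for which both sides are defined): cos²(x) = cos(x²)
Claim: cos²(x) = cos(x²).
Test a specific point where both sides are defined: x = -π/4.
LHS = cos²(x) ≈ 0.5000
RHS = cos(x²) ≈ 0.8157
Since 0.5000 ≠ 0.8157, the equation fails at this point, so it cannot hold for every real x for which both sides are defined.
cos²(x) means (cos x)², squaring the output; cos(x²) squares the input. These are different functions.

Conclusion: No, this is NOT an identity.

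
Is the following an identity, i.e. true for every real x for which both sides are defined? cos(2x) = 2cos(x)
Claim: cos(2x) = 2cos(x).
Test a specific point where both sides are defined: x = -π/4.
LHS = cos(2x) ≈ 0.0000
RHS = 2cos(x) ≈ 1.4142
Since 0.0000 ≠ 1.4142, the equation fails at this point, so it cannot hold for every real x for which both sides are defined.
The correct double-angle formula is cos(2x) = cos²x - sin²x.

Conclusion: No, this is NOT an identity.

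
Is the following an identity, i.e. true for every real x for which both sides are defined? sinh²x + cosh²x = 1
Claim: sinh²x + cosh²x = 1.
Test a specific point where both sides are defined: x = 3.
LHS = sinh²x + cosh²x ≈ 201.7156
RHS = 1 ≈ 1.0000
Since 201.7156 ≠ 1.0000, the equation fails at this point, so it cannot hold for every real x for which both sides are defined.
The correct hyperbolic identity is cosh²x - sinh²x = 1 (a difference); the sum sinh²x + cosh²x equals cosh(2x).

Conclusion: No, this is NOT an identity.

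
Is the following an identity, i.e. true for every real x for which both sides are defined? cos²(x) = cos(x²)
No, this is NOT an identity.

Claim: cos²(x) = cos(x²).
Test a specific point where both sides are defined: x = -π/4.
LHS = cos²(x) ≈ 0.5000
RHS = cos(x²) ≈ 0.8157
Since 0.5000 ≠ 0.8157, the equation fails at this point, so it cannot hold for every real x for which both sides are defined.
cos²(x) means (cos x)², squaring the output; cos(x²) squares the input. These are different functions.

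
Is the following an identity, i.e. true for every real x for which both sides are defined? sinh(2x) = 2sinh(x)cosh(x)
Claim: sinh(2x) = 2sinh(x)cosh(x).
Reasoning: 2sinh(x)cosh(x) = 2 · (e^x - e^-x)/2 · (e^x + e^-x)/2 = (e^(2x) - e^(-2x))/2 = sinh(2x).
So the two sides agree for every real x for which both sides are defined.

Conclusion: Yes, this is an identity.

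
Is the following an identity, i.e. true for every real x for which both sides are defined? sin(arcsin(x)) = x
Yes, this is an identity.

Claim: sin(arcsin(x)) = x.
Reasoning: For -1 ≤ x ≤ 1 (where arcsin is defined), arcsin(x) is by definition an angle whose sine equals x. Taking the sine of that angle returns x. (Note the other order, arcsin(sin x) = x, is NOT an identity.)
So the two sides agree for every real x for which both sides are defined.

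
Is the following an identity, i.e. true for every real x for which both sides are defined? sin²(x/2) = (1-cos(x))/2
Claim: sin²(x/2) = (1-cos(x))/2.
Reasoning: Use cos(2θ) = 1 - 2sin²θ with θ = x/2: cos(x) = 1 - 2sin²(x/2). Solving for sin²(x/2) gives (1 - cos(x))/2.
So the two sides agree for every real x for which both sides are defined.

Conclusion: Yes, this is an identity.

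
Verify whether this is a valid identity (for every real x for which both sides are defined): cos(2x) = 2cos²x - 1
Yes, this is an identity.

Claim: cos(2x) = 2cos²x - 1.
Reasoning: cos(2x) = cos²x - sin²x. Replace sin²x by 1 - cos²x: cos²x - (1 - cos²x) = 2cos²x - 1.
So the two sides agree for every real x for which both sides are defined.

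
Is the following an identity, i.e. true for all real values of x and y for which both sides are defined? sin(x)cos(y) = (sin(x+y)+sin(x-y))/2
Claim: sin(x)cos(y) = (sin(x+y)+sin(x-y))/2.
Reasoning: sin(x+y) = sin(x)cos(y) + cos(x)sin(y) and sin(x-y) = sin(x)cos(y) - cos(x)sin(y). Adding, sin(x+y) + sin(x-y) = 2sin(x)cos(y); divide by 2.
So the two sides agree for all real values of x and y for which both sides are defined.

Conclusion: Yes, this is an identity.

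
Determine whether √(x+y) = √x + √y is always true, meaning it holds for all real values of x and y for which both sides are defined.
Claim: √(x+y) = √x + √y.
Test a specific point where both sides are defined: x = 4, y = 1.
LHS = √(x+y) ≈ 2.2361
RHS = √x + √y ≈ 3.0000
Since 2.2361 ≠ 3.0000, the equation fails at this point, so it cannot hold for all real values of x and y for which both sides are defined.
Squaring the right side gives x + 2√(xy) + y, not x + y.

Conclusion: No, this is NOT an identity.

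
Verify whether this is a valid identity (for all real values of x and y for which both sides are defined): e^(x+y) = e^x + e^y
No, this is NOT an identity.

Claim: e^(x+y) = e^x + e^y.
Test a specific point where both sides are defined: x = 4, y = 3/2.
LHS = e^(x+y) ≈ 244.6919
RHS = e^x + e^y ≈ 59.0798
Since 244.6919 ≠ 59.0798, the equation fails at this point, so it cannot hold for all real values of x and y for which both sides are defined.
The correct rule is e^(x+y) = e^x · e^y (a product, not a sum).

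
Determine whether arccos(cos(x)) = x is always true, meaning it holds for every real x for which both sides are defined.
No, this is NOT an identity.

Claim: arccos(cos(x)) = x.
Test a specific point where both sides are defined: x = -π/3.
LHS = arccos(cos(x)) ≈ 1.0472
RHS = x ≈ -1.0472
Since 1.0472 ≠ -1.0472, the equation fails at this point, so it cannot hold for every real x for which both sides are defined.
arccos only returns values in [0, π], so arccos(cos(x)) = x holds only for x in that interval, not for all real x.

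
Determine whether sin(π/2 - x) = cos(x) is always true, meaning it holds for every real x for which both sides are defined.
Claim: sin(π/2 - x) = cos(x).
Reasoning: Use sin(u - v) = sin(u)cos(v) - cos(u)sin(v) with u = π/2, v = x: sin(π/2)cos(x) - cos(π/2)sin(x) = 1·cos(x) - 0·sin(x) = cos(x).
So the two sides agree for every real x for which both sides are defined.

Conclusion: Yes, this is an identity.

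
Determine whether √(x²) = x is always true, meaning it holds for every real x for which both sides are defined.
No, this is NOT an identity.

Claim: √(x²) = x.
Test a specific point where both sides are defined: x = -3.
LHS = √(x²) ≈ 3.0000
RHS = x ≈ -3.0000
Since 3.0000 ≠ -3.0000, the equation fails at this point, so it cannot hold for every real x for which both sides are defined.
√(x²) = |x|, which differs from x whenever x < 0 (both sides are defined for every real x).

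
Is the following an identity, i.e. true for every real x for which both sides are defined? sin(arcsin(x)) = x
Yes, this is an identity.

Claim: sin(arcsin(x)) = x.
Reasoning: For -1 ≤ x ≤ 1 (where arcsin is defined), arcsin(x) is by definition an angle whose sine equals x. Taking the sine of that angle returns x. (Note the other order, arcsin(sin x) = x, is NOT an identity.)
So the two sides agree for every real x for which both sides are defined.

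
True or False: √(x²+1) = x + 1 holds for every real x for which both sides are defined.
Claim: √(x²+1) = x + 1.
Test a specific point where both sides are defined: x = 1.
LHS = √(x²+1) ≈ 1.4142
RHS = x + 1 ≈ 2.0000
Since 1.4142 ≠ 2.0000, the equation fails at this point, so it cannot hold for every real x for which both sides are defined.
(x+1)² = x² + 2x + 1 ≠ x² + 1 unless x = 0.

Conclusion: False.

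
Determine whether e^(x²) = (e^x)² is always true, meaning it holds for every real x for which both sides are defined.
Claim: e^(x²) = (e^x)².
Test a specific point where both sides are defined: x = 3/2.
LHS = e^(x²) ≈ 9.4877
RHS = (e^x)² ≈ 20.0855
Since 9.4877 ≠ 20.0855, the equation fails at this point, so it cannot hold for every real x for which both sides are defined.
(e^x)² = e^(2x), and 2x ≠ x² in general.

Conclusion: No, this is NOT an identity.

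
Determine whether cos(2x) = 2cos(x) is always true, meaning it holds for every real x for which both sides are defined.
Claim: cos(2x) = 2cos(x).
Test a specific point where both sides are defined: x = -π/6.
LHS = cos(2x) ≈ 0.5000
RHS = 2cos(x) ≈ 1.7321
Since 0.5000 ≠ 1.7321, the equation fails at this point, so it cannot hold for every real x for which both sides are defined.
The correct double-angle formula is cos(2x) = cos²x - sin²x.

Conclusion: No, this is NOT an identity.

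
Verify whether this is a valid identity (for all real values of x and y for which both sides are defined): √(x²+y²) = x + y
No, this is NOT an identity.

Claim: √(x²+y²) = x + y.
Test a specific point where both sides are defined: x = -1, y = 3.
LHS = √(x²+y²) ≈ 3.1623
RHS = x + y ≈ 2.0000
Since 3.1623 ≠ 2.0000, the equation fails at this point, so it cannot hold for all real values of x and y for which both sides are defined.
(x+y)² = x² + 2xy + y², not x² + y², so the square root does not split this way.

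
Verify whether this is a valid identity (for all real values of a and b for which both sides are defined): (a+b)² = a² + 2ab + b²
Claim: (a+b)² = a² + 2ab + b².
Reasoning: Expand: (a+b)² = (a+b)(a+b) = a·a + a·b + b·a + b·b = a² + 2ab + b².
So the two sides agree for all real values of a and b for which both sides are defined.

Conclusion: Yes, this is an identity.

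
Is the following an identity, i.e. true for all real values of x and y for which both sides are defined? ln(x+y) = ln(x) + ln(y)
No, this is NOT an identity.

Claim: ln(x+y) = ln(x) + ln(y).
Test a specific point where both sides are defined: x = 1/2, y = 1.
LHS = ln(x+y) ≈ 0.4055
RHS = ln(x) + ln(y) ≈ -0.6931
Since 0.4055 ≠ -0.6931, the equation fails at this point, so it cannot hold for all real values of x and y for which both sides are defined.
ln(x) + ln(y) = ln(xy), not ln(x+y).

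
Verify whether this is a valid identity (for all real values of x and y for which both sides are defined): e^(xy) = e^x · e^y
No, this is NOT an identity.

Claim: e^(xy) = e^x · e^y.
Test a specific point where both sides are defined: x = -1, y = -1.
LHS = e^(xy) ≈ 2.7183
RHS = e^x · e^y ≈ 0.1353
Since 2.7183 ≠ 0.1353, the equation fails at this point, so it cannot hold for all real values of x and y for which both sides are defined.
e^x · e^y = e^(x+y), not e^(xy).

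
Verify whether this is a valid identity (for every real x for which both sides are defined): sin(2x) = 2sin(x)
No, this is NOT an identity.

Claim: sin(2x) = 2sin(x).
Test a specific point where both sides are defined: x = π/4.
LHS = sin(2x) ≈ 1.0000
RHS = 2sin(x) ≈ 1.4142
Since 1.0000 ≠ 1.4142, the equation fails at this point, so it cannot hold for every real x for which both sides are defined.
The correct double-angle formula is sin(2x) = 2sin(x)cos(x).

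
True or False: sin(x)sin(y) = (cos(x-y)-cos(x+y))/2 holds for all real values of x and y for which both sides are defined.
Claim: sin(x)sin(y) = (cos(x-y)-cos(x+y))/2.
Reasoning: cos(x-y) = cos(x)cos(y) + sin(x)sin(y) and cos(x+y) = cos(x)cos(y) - sin(x)sin(y). Subtracting, cos(x-y) - cos(x+y) = 2sin(x)sin(y); divide by 2.
So the two sides agree for all real values of x and y for which both sides are defined.

Conclusion: True.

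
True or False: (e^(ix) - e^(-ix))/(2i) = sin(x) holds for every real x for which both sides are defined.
True.

Claim: (e^(ix) - e^(-ix))/(2i) = sin(x).
Reasoning: By Euler's formula e^(ix) = cos(x) + i·sin(x) and e^(-ix) = cos(x) - i·sin(x). Subtracting cancels the cosine terms: e^(ix) - e^(-ix) = 2i·sin(x); divide by 2i.
So the two sides agree for every real x for which both sides are defined.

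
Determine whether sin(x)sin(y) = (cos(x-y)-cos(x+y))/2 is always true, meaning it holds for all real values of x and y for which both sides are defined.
Yes, this is an identity.

Claim: sin(x)sin(y) = (cos(x-y)-cos(x+y))/2.
Reasoning: cos(x-y) = cos(x)cos(y) + sin(x)sin(y) and cos(x+y) = cos(x)cos(y) - sin(x)sin(y). Subtracting, cos(x-y) - cos(x+y) = 2sin(x)sin(y); divide by 2.
So the two sides agree for all real values of x and y for which both sides are defined.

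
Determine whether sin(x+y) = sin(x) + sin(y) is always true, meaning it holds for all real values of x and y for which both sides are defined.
No, this is NOT an identity.

Claim: sin(x+y) = sin(x) + sin(y).
Test a specific point where both sides are defined: x = π/4, y = -π/2.
LHS = sin(x+y) ≈ -0.7071
RHS = sin(x) + sin(y) ≈ -0.2929
Since -0.7071 ≠ -0.2929, the equation fails at this point, so it cannot hold for all real values of x and y for which both sides are defined.
The correct expansion is sin(x+y) = sin(x)cos(y) + cos(x)sin(y); sine is not additive.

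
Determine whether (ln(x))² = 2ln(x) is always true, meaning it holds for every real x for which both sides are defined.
Claim: (ln(x))² = 2ln(x).
Test a specific point where both sides are defined: x = 3/2.
LHS = (ln(x))² ≈ 0.1644
RHS = 2ln(x) ≈ 0.8109
Since 0.1644 ≠ 0.8109, the equation fails at this point, so it cannot hold for every real x for which both sides are defined.
2ln(x) equals ln(x²), which is not the same as (ln x)².

Conclusion: No, this is NOT an identity.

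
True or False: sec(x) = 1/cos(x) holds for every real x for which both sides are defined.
True.

Claim: sec(x) = 1/cos(x).
Reasoning: sec(x) is by definition the reciprocal of cos(x), wherever cos(x) ≠ 0.
So the two sides agree for every real x for which both sides are defined.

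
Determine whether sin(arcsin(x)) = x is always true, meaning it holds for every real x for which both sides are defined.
Yes, this is an identity.

Claim: sin(arcsin(x)) = x.
Reasoning: For -1 ≤ x ≤ 1 (where arcsin is defined), arcsin(x) is by definition an angle whose sine equals x. Taking the sine of that angle returns x. (Note the other order, arcsin(sin x) = x, is NOT an identity.)
So the two sides agree for every real x for which both sides are defined.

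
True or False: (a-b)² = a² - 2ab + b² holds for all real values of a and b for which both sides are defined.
Claim: (a-b)² = a² - 2ab + b².
Reasoning: Expand: (a-b)² = (a-b)(a-b) = a·a - a·b - b·a + b·b = a² - 2ab + b².
So the two sides agree for all real values of a and b for which both sides are defined.

Conclusion: True.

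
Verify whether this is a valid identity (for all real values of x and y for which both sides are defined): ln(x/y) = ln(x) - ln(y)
Yes, this is an identity.

Claim: ln(x/y) = ln(x) - ln(y).
Reasoning: Both sides are simultaneously defined only when x, y > 0. Write x = e^p, y = e^q. Then x/y = e^(p-q), so ln(x/y) = p - q = ln(x) - ln(y).
So the two sides agree for all real values of x and y for which both sides are defined.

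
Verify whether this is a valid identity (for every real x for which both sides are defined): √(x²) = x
Claim: √(x²) = x.
Test a specific point where both sides are defined: x = -1.
LHS = √(x²) ≈ 1.0000
RHS = x ≈ -1.0000
Since 1.0000 ≠ -1.0000, the equation fails at this point, so it cannot hold for every real x for which both sides are defined.
√(x²) = |x|, which differs from x whenever x < 0 (both sides are defined for every real x).

Conclusion: No, this is NOT an identity.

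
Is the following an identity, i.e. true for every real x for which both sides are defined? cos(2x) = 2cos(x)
Claim: cos(2x) = 2cos(x).
Test a specific point where both sides are defined: x = 2π/3.
LHS = cos(2x) ≈ -0.5000
RHS = 2cos(x) ≈ -1.0000
Since -0.5000 ≠ -1.0000, the equation fails at this point, so it cannot hold for every real x for which both sides are defined.
The correct double-angle formula is cos(2x) = cos²x - sin²x.

Conclusion: No, this is NOT an identity.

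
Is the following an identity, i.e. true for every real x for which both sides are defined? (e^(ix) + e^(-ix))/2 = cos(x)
Claim: (e^(ix) + e^(-ix))/2 = cos(x).
Reasoning: By Euler's formula e^(ix) = cos(x) + i·sin(x) and e^(-ix) = cos(x) - i·sin(x). Adding cancels the sine terms: e^(ix) + e^(-ix) = 2cos(x); divide by 2.
So the two sides agree for every real x for which both sides are defined.

Conclusion: Yes, this is an identity.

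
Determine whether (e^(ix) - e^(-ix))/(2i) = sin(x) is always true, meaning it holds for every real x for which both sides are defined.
Yes, this is an identity.

Claim: (e^(ix) - e^(-ix))/(2i) = sin(x).
Reasoning: By Euler's formula e^(ix) = cos(x) + i·sin(x) and e^(-ix) = cos(x) - i·sin(x). Subtracting cancels the cosine terms: e^(ix) - e^(-ix) = 2i·sin(x); divide by 2i.
So the two sides agree for every real x for which both sides are defined.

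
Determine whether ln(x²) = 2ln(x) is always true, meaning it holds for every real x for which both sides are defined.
Claim: ln(x²) = 2ln(x).
Reasoning: The right side requires x > 0. For x > 0, x² = (e^(ln x))² = e^(2ln x), so ln(x²) = 2ln(x). (For x < 0 the right side is undefined, so those values are outside the claim.)
So the two sides agree for every real x for which both sides are defined.

Conclusion: Yes, this is an identity.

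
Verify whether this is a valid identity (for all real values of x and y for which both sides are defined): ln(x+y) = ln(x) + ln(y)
No, this is NOT an identity.

Claim: ln(x+y) = ln(x) + ln(y).
Test a specific point where both sides are defined: x = 1, y = 3/2.
LHS = ln(x+y) ≈ 0.9163
RHS = ln(x) + ln(y) ≈ 0.4055
Since 0.9163 ≠ 0.4055, the equation fails at this point, so it cannot hold for all real values of x and y for which both sides are defined.
ln(x) + ln(y) = ln(xy), not ln(x+y).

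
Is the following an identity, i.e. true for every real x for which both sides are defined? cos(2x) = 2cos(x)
No, this is NOT an identity.

Claim: cos(2x) = 2cos(x).
Test a specific point where both sides are defined: x = -π/4.
LHS = cos(2x) ≈ 0.0000
RHS = 2cos(x) ≈ 1.4142
Since 0.0000 ≠ 1.4142, the equation fails at this point, so it cannot hold for every real x for which both sides are defined.
The correct double-angle formula is cos(2x) = cos²x - sin²x.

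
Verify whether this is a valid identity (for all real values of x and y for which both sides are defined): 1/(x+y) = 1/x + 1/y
Claim: 1/(x+y) = 1/x + 1/y.
Test a specific point where both sides are defined: x = 1/2, y = 3.
LHS = 1/(x+y) ≈ 0.2857
RHS = 1/x + 1/y ≈ 2.3333
Since 0.2857 ≠ 2.3333, the equation fails at this point, so it cannot hold for all real values of x and y for which both sides are defined.
1/x + 1/y = (x+y)/(xy), which is not 1/(x+y).

Conclusion: No, this is NOT an identity.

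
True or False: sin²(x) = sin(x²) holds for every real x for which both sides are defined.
Claim: sin²(x) = sin(x²).
Test a specific point where both sides are defined: x = -π/4.
LHS = sin²(x) ≈ 0.5000
RHS = sin(x²) ≈ 0.5785
Since 0.5000 ≠ 0.5785, the equation fails at this point, so it cannot hold for every real x for which both sides are defined.
sin²(x) means (sin x)², squaring the output; sin(x²) squares the input. These are different functions.

Conclusion: False.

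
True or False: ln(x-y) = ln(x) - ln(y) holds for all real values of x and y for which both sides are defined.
Claim: ln(x-y) = ln(x) - ln(y).
Test a specific point where both sides are defined: x = 3/2, y = 1/2.
LHS = ln(x-y) ≈ 0.0000
RHS = ln(x) - ln(y) ≈ 1.0986
Since 0.0000 ≠ 1.0986, the equation fails at this point, so it cannot hold for all real values of x and y for which both sides are defined.
ln(x) - ln(y) = ln(x/y), not ln(x-y).

Conclusion: False.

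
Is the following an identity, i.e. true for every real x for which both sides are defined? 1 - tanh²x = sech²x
Yes, this is an identity.

Claim: 1 - tanh²x = sech²x.
Reasoning: Divide cosh²x - sinh²x = 1 through by cosh²x (never zero): 1 - tanh²x = 1/cosh²x = sech²x.
So the two sides agree for every real x for which both sides are defined.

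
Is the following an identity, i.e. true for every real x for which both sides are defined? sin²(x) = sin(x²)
No, this is NOT an identity.

Claim: sin²(x) = sin(x²).
Test a specific point where both sides are defined: x = -π/4.
LHS = sin²(x) ≈ 0.5000
RHS = sin(x²) ≈ 0.5785
Since 0.5000 ≠ 0.5785, the equation fails at this point, so it cannot hold for every real x for which both sides are defined.
sin²(x) means (sin x)², squaring the output; sin(x²) squares the input. These are different functions.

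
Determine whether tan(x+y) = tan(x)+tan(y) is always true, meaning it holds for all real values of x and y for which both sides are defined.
No, this is NOT an identity.

Claim: tan(x+y) = tan(x)+tan(y).
Test a specific point where both sides are defined: x = -π/6, y = π/3.
LHS = tan(x+y) ≈ 0.5774
RHS = tan(x)+tan(y) ≈ 1.1547
Since 0.5774 ≠ 1.1547, the equation fails at this point, so it cannot hold for all real values of x and y for which both sides are defined.
The correct formula is tan(x+y) = (tan(x) + tan(y))/(1 - tan(x)tan(y)).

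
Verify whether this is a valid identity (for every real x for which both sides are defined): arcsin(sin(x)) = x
Claim: arcsin(sin(x)) = x.
Test a specific point where both sides are defined: x = 2π/3.
LHS = arcsin(sin(x)) ≈ 1.0472
RHS = x ≈ 2.0944
Since 1.0472 ≠ 2.0944, the equation fails at this point, so it cannot hold for every real x for which both sides are defined.
arcsin only returns values in [-π/2, π/2], so arcsin(sin(x)) = x holds only for x in that interval, not for all real x.

Conclusion: No, this is NOT an identity.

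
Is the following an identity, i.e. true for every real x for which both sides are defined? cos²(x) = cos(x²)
Claim: cos²(x) = cos(x²).
Test a specific point where both sides are defined: x = π/6.
LHS = cos²(x) ≈ 0.7500
RHS = cos(x²) ≈ 0.9627
Since 0.7500 ≠ 0.9627, the equation fails at this point, so it cannot hold for every real x for which both sides are defined.
cos²(x) means (cos x)², squaring the output; cos(x²) squares the input. These are different functions.

Conclusion: No, this is NOT an identity.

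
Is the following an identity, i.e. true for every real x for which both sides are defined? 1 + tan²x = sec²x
Claim: 1 + tan²x = sec²x.
Reasoning: Start from sin²x + cos²x = 1 and divide every term by cos²x (allowed wherever tan x and sec x are defined): tan²x + 1 = 1/cos²x = sec²x.
So the two sides agree for every real x for which both sides are defined.

Conclusion: Yes, this is an identity.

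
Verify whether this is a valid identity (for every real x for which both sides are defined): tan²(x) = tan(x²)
Claim: tan²(x) = tan(x²).
Test a specific point where both sides are defined: x = π/3.
LHS = tan²(x) ≈ 3.0000
RHS = tan(x²) ≈ 1.9485
Since 3.0000 ≠ 1.9485, the equation fails at this point, so it cannot hold for every real x for which both sides are defined.
tan²(x) means (tan x)², squaring the output; tan(x²) squares the input. These are different functions.

Conclusion: No, this is NOT an identity.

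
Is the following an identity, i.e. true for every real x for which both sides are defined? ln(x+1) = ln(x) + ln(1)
No, this is NOT an identity.

Claim: ln(x+1) = ln(x) + ln(1).
Test a specific point where both sides are defined: x = 1.
LHS = ln(x+1) ≈ 0.6931
RHS = ln(x) + ln(1) ≈ 0.0000
Since 0.6931 ≠ 0.0000, the equation fails at this point, so it cannot hold for every real x for which both sides are defined.
ln(1) = 0, so the right side is just ln(x), which differs from ln(x+1).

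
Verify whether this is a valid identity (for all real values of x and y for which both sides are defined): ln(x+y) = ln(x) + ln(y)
No, this is NOT an identity.

Claim: ln(x+y) = ln(x) + ln(y).
Test a specific point where both sides are defined: x = 4, y = 3/2.
LHS = ln(x+y) ≈ 1.7047
RHS = ln(x) + ln(y) ≈ 1.7918
Since 1.7047 ≠ 1.7918, the equation fails at this point, so it cannot hold for all real values of x and y for which both sides are defined.
ln(x) + ln(y) = ln(xy), not ln(x+y).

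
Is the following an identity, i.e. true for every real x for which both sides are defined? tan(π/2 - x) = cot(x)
Claim: tan(π/2 - x) = cot(x).
Reasoning: tan(π/2 - x) = sin(π/2 - x)/cos(π/2 - x) = cos(x)/sin(x) = cot(x), using the cofunction identities sin(π/2 - x) = cos(x) and cos(π/2 - x) = sin(x).
So the two sides agree for every real x for which both sides are defined.

Conclusion: Yes, this is an identity.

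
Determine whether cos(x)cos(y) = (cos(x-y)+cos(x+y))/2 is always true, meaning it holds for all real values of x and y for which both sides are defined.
Claim: cos(x)cos(y) = (cos(x-y)+cos(x+y))/2.
Reasoning: cos(x-y) = cos(x)cos(y) + sin(x)sin(y) and cos(x+y) = cos(x)cos(y) - sin(x)sin(y). Adding, cos(x-y) + cos(x+y) = 2cos(x)cos(y); divide by 2.
So the two sides agree for all real values of x and y for which both sides are defined.

Conclusion: Yes, this is an identity.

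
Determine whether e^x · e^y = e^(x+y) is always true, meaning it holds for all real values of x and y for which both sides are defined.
Claim: e^x · e^y = e^(x+y).
Reasoning: This is the law of exponents for a common base: multiplying powers adds exponents. E.g. from the series, (Σ x^j/j!)(Σ y^k/k!) = Σ_m (Σ_{j+k=m} x^j y^k/(j!k!)) = Σ_m (x+y)^m/m! by the binomial theorem.
So the two sides agree for all real values of x and y for which both sides are defined.

Conclusion: Yes, this is an identity.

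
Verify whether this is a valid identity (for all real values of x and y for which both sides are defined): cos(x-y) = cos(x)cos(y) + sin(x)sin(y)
Yes, this is an identity.

Claim: cos(x-y) = cos(x)cos(y) + sin(x)sin(y).
Reasoning: Replace y by -y in cos(x+y) = cos(x)cos(y) - sin(x)sin(y) and use cos(-y) = cos(y), sin(-y) = -sin(y): cos(x-y) = cos(x)cos(y) + sin(x)sin(y).
So the two sides agree for all real values of x and y for which both sides are defined.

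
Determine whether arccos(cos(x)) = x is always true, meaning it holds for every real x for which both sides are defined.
Claim: arccos(cos(x)) = x.
Test a specific point where both sides are defined: x = -π/4.
LHS = arccos(cos(x)) ≈ 0.7854
RHS = x ≈ -0.7854
Since 0.7854 ≠ -0.7854, the equation fails at this point, so it cannot hold for every real x for which both sides are defined.
arccos only returns values in [0, π], so arccos(cos(x)) = x holds only for x in that interval, not for all real x.

Conclusion: No, this is NOT an identity.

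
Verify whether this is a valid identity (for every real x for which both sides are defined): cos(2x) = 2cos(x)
Claim: cos(2x) = 2cos(x).
Test a specific point where both sides are defined: x = π/6.
LHS = cos(2x) ≈ 0.5000
RHS = 2cos(x) ≈ 1.7321
Since 0.5000 ≠ 1.7321, the equation fails at this point, so it cannot hold for every real x for which both sides are defined.
The correct double-angle formula is cos(2x) = cos²x - sin²x.

Conclusion: No, this is NOT an identity.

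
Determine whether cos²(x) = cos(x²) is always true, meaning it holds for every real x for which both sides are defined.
Claim: cos²(x) = cos(x²).
Test a specific point where both sides are defined: x = -π/3.
LHS = cos²(x) ≈ 0.2500
RHS = cos(x²) ≈ 0.4566
Since 0.2500 ≠ 0.4566, the equation fails at this point, so it cannot hold for every real x for which both sides are defined.
cos²(x) means (cos x)², squaring the output; cos(x²) squares the input. These are different functions.

Conclusion: No, this is NOT an identity.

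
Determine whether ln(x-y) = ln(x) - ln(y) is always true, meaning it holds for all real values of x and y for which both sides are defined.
No, this is NOT an identity.

Claim: ln(x-y) = ln(x) - ln(y).
Test a specific point where both sides are defined: x = 4, y = 3/2.
LHS = ln(x-y) ≈ 0.9163
RHS = ln(x) - ln(y) ≈ 0.9808
Since 0.9163 ≠ 0.9808, the equation fails at this point, so it cannot hold for all real values of x and y for which both sides are defined.
ln(x) - ln(y) = ln(x/y), not ln(x-y).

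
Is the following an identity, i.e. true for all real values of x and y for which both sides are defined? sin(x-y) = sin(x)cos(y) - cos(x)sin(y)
Claim: sin(x-y) = sin(x)cos(y) - cos(x)sin(y).
Reasoning: Replace y by -y in sin(x+y) = sin(x)cos(y) + cos(x)sin(y) and use cos(-y) = cos(y), sin(-y) = -sin(y): sin(x-y) = sin(x)cos(y) - cos(x)sin(y).
So the two sides agree for all real values of x and y for which both sides are defined.

Conclusion: Yes, this is an identity.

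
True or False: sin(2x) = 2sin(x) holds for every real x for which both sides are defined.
Claim: sin(2x) = 2sin(x).
Test a specific point where both sides are defined: x = π/6.
LHS = sin(2x) ≈ 0.8660
RHS = 2sin(x) ≈ 1.0000
Since 0.8660 ≠ 1.0000, the equation fails at this point, so it cannot hold for every real x for which both sides are defined.
The correct double-angle formula is sin(2x) = 2sin(x)cos(x).

Conclusion: False.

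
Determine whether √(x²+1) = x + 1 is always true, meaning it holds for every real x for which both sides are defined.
Claim: √(x²+1) = x + 1.
Test a specific point where both sides are defined: x = 4.
LHS = √(x²+1) ≈ 4.1231
RHS = x + 1 ≈ 5.0000
Since 4.1231 ≠ 5.0000, the equation fails at this point, so it cannot hold for every real x for which both sides are defined.
(x+1)² = x² + 2x + 1 ≠ x² + 1 unless x = 0.

Conclusion: No, this is NOT an identity.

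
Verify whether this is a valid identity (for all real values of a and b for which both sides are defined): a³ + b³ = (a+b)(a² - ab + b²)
Claim: a³ + b³ = (a+b)(a² - ab + b²).
Reasoning: Expand the right side: (a+b)(a² - ab + b²) = a³ - a²b + ab² + a²b - ab² + b³ = a³ + b³ (the middle terms cancel in pairs).
So the two sides agree for all real values of a and b for which both sides are defined.

Conclusion: Yes, this is an identity.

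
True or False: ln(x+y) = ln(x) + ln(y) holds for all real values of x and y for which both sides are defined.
Claim: ln(x+y) = ln(x) + ln(y).
Test a specific point where both sides are defined: x = 3/2, y = 5.
LHS = ln(x+y) ≈ 1.8718
RHS = ln(x) + ln(y) ≈ 2.0149
Since 1.8718 ≠ 2.0149, the equation fails at this point, so it cannot hold for all real values of x and y for which both sides are defined.
ln(x) + ln(y) = ln(xy), not ln(x+y).

Conclusion: False.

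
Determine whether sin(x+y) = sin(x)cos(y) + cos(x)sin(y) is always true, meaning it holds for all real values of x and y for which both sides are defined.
Claim: sin(x+y) = sin(x)cos(y) + cos(x)sin(y).
Reasoning: By Euler's formula e^(i(x+y)) = e^(ix)·e^(iy) = (cos x + i·sin x)(cos y + i·sin y). The imaginary part of the left side is sin(x+y); the imaginary part of the product is sin(x)cos(y) + cos(x)sin(y).
So the two sides agree for all real values of x and y for which both sides are defined.

Conclusion: Yes, this is an identity.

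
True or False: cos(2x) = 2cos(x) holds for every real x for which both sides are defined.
False.

Claim: cos(2x) = 2cos(x).
Test a specific point where both sides are defined: x = π/4.
LHS = cos(2x) ≈ 0.0000
RHS = 2cos(x) ≈ 1.4142
Since 0.0000 ≠ 1.4142, the equation fails at this point, so it cannot hold for every real x for which both sides are defined.
The correct double-angle formula is cos(2x) = cos²x - sin²x.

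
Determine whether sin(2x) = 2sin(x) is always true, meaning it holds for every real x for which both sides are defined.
Claim: sin(2x) = 2sin(x).
Test a specific point where both sides are defined: x = 3π/4.
LHS = sin(2x) ≈ -1.0000
RHS = 2sin(x) ≈ 1.4142
Since -1.0000 ≠ 1.4142, the equation fails at this point, so it cannot hold for every real x for which both sides are defined.
The correct double-angle formula is sin(2x) = 2sin(x)cos(x).

Conclusion: No, this is NOT an identity.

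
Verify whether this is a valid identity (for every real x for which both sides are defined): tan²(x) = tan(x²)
Claim: tan²(x) = tan(x²).
Test a specific point where both sides are defined: x = 3π/4.
LHS = tan²(x) ≈ 1.0000
RHS = tan(x²) ≈ -0.8977
Since 1.0000 ≠ -0.8977, the equation fails at this point, so it cannot hold for every real x for which both sides are defined.
tan²(x) means (tan x)², squaring the output; tan(x²) squares the input. These are different functions.

Conclusion: No, this is NOT an identity.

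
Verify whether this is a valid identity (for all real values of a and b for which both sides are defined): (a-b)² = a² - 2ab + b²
Claim: (a-b)² = a² - 2ab + b².
Reasoning: Expand: (a-b)² = (a-b)(a-b) = a·a - a·b - b·a + b·b = a² - 2ab + b².
So the two sides agree for all real values of a and b for which both sides are defined.

Conclusion: Yes, this is an identity.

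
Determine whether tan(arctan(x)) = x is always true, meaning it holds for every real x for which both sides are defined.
Yes, this is an identity.

Claim: tan(arctan(x)) = x.
Reasoning: For every real x, arctan(x) is by definition the angle in (-π/2, π/2) whose tangent equals x. Taking the tangent of that angle returns x.
So the two sides agree for every real x for which both sides are defined.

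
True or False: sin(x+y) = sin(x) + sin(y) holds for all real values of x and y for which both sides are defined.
Claim: sin(x+y) = sin(x) + sin(y).
Test a specific point where both sides are defined: x = π/4, y = 2π/3.
LHS = sin(x+y) ≈ 0.2588
RHS = sin(x) + sin(y) ≈ 1.5731
Since 0.2588 ≠ 1.5731, the equation fails at this point, so it cannot hold for all real values of x and y for which both sides are defined.
The correct expansion is sin(x+y) = sin(x)cos(y) + cos(x)sin(y); sine is not additive.

Conclusion: False.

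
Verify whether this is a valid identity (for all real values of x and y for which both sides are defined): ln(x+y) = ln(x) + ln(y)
No, this is NOT an identity.

Claim: ln(x+y) = ln(x) + ln(y).
Test a specific point where both sides are defined: x = 3/2, y = 3/2.
LHS = ln(x+y) ≈ 1.0986
RHS = ln(x) + ln(y) ≈ 0.8109
Since 1.0986 ≠ 0.8109, the equation fails at this point, so it cannot hold for all real values of x and y for which both sides are defined.
ln(x) + ln(y) = ln(xy), not ln(x+y).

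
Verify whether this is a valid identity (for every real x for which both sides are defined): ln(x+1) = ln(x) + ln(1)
Claim: ln(x+1) = ln(x) + ln(1).
Test a specific point where both sides are defined: x = 1.
LHS = ln(x+1) ≈ 0.6931
RHS = ln(x) + ln(1) ≈ 0.0000
Since 0.6931 ≠ 0.0000, the equation fails at this point, so it cannot hold for every real x for which both sides are defined.
ln(1) = 0, so the right side is just ln(x), which differs from ln(x+1).

Conclusion: No, this is NOT an identity.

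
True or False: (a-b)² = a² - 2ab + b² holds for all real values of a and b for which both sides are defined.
Claim: (a-b)² = a² - 2ab + b².
Reasoning: Expand: (a-b)² = (a-b)(a-b) = a·a - a·b - b·a + b·b = a² - 2ab + b².
So the two sides agree for all real values of a and b for which both sides are defined.

Conclusion: True.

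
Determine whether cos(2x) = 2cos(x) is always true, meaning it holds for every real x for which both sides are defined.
No, this is NOT an identity.

Claim: cos(2x) = 2cos(x).
Test a specific point where both sides are defined: x = 2π/3.
LHS = cos(2x) ≈ -0.5000
RHS = 2cos(x) ≈ -1.0000
Since -0.5000 ≠ -1.0000, the equation fails at this point, so it cannot hold for every real x for which both sides are defined.
The correct double-angle formula is cos(2x) = cos²x - sin²x.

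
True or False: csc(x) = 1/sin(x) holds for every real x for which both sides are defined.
Claim: csc(x) = 1/sin(x).
Reasoning: csc(x) is by definition the reciprocal of sin(x), wherever sin(x) ≠ 0.
So the two sides agree for every real x for which both sides are defined.

Conclusion: True.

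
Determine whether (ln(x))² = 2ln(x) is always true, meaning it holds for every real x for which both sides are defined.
Claim: (ln(x))² = 2ln(x).
Test a specific point where both sides are defined: x = 2.
LHS = (ln(x))² ≈ 0.4805
RHS = 2ln(x) ≈ 1.3863
Since 0.4805 ≠ 1.3863, the equation fails at this point, so it cannot hold for every real x for which both sides are defined.
2ln(x) equals ln(x²), which is not the same as (ln x)².

Conclusion: No, this is NOT an identity.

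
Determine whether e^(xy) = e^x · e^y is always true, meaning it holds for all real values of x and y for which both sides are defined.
No, this is NOT an identity.

Claim: e^(xy) = e^x · e^y.
Test a specific point where both sides are defined: x = 2, y = -2.
LHS = e^(xy) ≈ 0.0183
RHS = e^x · e^y ≈ 1.0000
Since 0.0183 ≠ 1.0000, the equation fails at this point, so it cannot hold for all real values of x and y for which both sides are defined.
e^x · e^y = e^(x+y), not e^(xy).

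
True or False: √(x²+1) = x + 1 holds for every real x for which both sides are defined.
Claim: √(x²+1) = x + 1.
Test a specific point where both sides are defined: x = 3.
LHS = √(x²+1) ≈ 3.1623
RHS = x + 1 ≈ 4.0000
Since 3.1623 ≠ 4.0000, the equation fails at this point, so it cannot hold for every real x for which both sides are defined.
(x+1)² = x² + 2x + 1 ≠ x² + 1 unless x = 0.

Conclusion: False.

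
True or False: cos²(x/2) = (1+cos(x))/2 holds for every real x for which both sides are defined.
True.

Claim: cos²(x/2) = (1+cos(x))/2.
Reasoning: Use cos(2θ) = 2cos²θ - 1 with θ = x/2: cos(x) = 2cos²(x/2) - 1. Solving for cos²(x/2) gives (1 + cos(x))/2.
So the two sides agree for every real x for which both sides are defined.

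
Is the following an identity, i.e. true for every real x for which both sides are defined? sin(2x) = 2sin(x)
No, this is NOT an identity.

Claim: sin(2x) = 2sin(x).
Test a specific point where both sides are defined: x = 3π/4.
LHS = sin(2x) ≈ -1.0000
RHS = 2sin(x) ≈ 1.4142
Since -1.0000 ≠ 1.4142, the equation fails at this point, so it cannot hold for every real x for which both sides are defined.
The correct double-angle formula is sin(2x) = 2sin(x)cos(x).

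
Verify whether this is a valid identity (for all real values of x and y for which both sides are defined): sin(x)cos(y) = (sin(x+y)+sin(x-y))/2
Claim: sin(x)cos(y) = (sin(x+y)+sin(x-y))/2.
Reasoning: sin(x+y) = sin(x)cos(y) + cos(x)sin(y) and sin(x-y) = sin(x)cos(y) - cos(x)sin(y). Adding, sin(x+y) + sin(x-y) = 2sin(x)cos(y); divide by 2.
So the two sides agree for all real values of x and y for which both sides are defined.

Conclusion: Yes, this is an identity.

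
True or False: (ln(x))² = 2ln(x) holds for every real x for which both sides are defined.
False.

Claim: (ln(x))² = 2ln(x).
Test a specific point where both sides are defined: x = 5.
LHS = (ln(x))² ≈ 2.5903
RHS = 2ln(x) ≈ 3.2189
Since 2.5903 ≠ 3.2189, the equation fails at this point, so it cannot hold for every real x for which both sides are defined.
2ln(x) equals ln(x²), which is not the same as (ln x)².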